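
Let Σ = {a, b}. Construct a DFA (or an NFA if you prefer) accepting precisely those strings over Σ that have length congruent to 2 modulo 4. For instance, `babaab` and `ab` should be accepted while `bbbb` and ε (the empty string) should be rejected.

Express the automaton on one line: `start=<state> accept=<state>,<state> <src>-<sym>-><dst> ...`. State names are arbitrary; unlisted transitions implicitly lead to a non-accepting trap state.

start=q0 accept=q2 q0-a->q1 q0-b->q1 q1-a->q2 q1-b->q2 q2-a->q3 q2-b->q3 q3-a->q0 q3-b->q0

Count input length modulo 4: every symbol advances one step around the cycle q0 → q1 → q2 → q3 → q0. Accept at q2.
        a   b  
>  q0   q1  q1 
   q1   q2  q2 
 * q2   q3  q3 
   q3   q0  q0 
(> = start, * = accepting)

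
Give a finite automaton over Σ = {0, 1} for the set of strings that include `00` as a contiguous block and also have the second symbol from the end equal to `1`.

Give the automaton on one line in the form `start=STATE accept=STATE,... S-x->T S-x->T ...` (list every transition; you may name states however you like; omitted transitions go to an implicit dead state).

start=q0 accept=q4,q5 q0-0->q1 q0-1->q0 q1-0->q2 q1-1->q0 q2-0->q2 q2-1->q3 q3-0->q4 q3-1->q5 q4-0->q2 q4-1->q3 q5-0->q4 q5-1->q5

Build one automaton per condition and run them in lockstep. One (3 states) tracks whether and how much of `00` has been seen; the other (7 states) tracks the last 2 symbols read. Each combined state is a pair, one component from each; accept when both components accept. Minimizing collapses redundant product states.
        0   1  
>  q0   q1  q0 
   q1   q2  q0 
   q2   q2  q3 
   q3   q4  q5 
 * q4   q2  q3 
 * q5   q4  q5 
(> = start, * = accepting)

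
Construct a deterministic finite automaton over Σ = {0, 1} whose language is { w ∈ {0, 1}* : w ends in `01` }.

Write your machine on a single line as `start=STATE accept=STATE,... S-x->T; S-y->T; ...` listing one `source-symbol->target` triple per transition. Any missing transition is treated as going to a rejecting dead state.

Let each state record the length of the longest suffix of the input read so far that is also a prefix of `01`. s1 means the last symbol is `0`; s2 means the last 2 symbols are `01`. Accept only at s2, where the string currently ends in `01`.
A 3-state machine:
        0   1  
>  s0   s1  s0 
   s1   s1  s2 
 * s2   s1  s0 
(> = start, * = accepting)

start=s0; accept=s2; s0-0->s1; s0-1->s0; s1-0->s1; s1-1->s2; s2-0->s1; s2-1->s0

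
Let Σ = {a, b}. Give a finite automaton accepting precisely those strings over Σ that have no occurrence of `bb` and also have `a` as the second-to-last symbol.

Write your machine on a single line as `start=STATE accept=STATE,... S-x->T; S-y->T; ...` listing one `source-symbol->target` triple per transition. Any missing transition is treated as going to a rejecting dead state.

Run two small machines in parallel and take their product. One (3 states) tracks partial matches of the forbidden pattern `bb`; the other (7 states) tracks the last 2 symbols read. Each combined state is a pair, one component from each; accept when both components accept. Equivalent product states are then merged.
A 6-state machine:
        a   b  
>  q0   q1  q2 
   q1   q3  q4 
   q2   q1  q5 
 * q3   q3  q4 
 * q4   q1  q5 
   q5   q5  q5 
(> = start, * = accepting)

start=q0; accept=q3,q4; q0-a->q1; q0-b->q2; q1-a->q3; q1-b->q4; q2-a->q1; q2-b->q5; q3-a->q3; q3-b->q4; q4-a->q1; q4-b->q5; q5-a->q5; q5-b->q5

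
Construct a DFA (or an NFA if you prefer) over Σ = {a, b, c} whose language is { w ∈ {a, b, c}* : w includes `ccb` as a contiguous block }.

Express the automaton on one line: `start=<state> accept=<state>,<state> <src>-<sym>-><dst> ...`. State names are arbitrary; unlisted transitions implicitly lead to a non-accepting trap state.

start=S0 accept=S3 S0-a->S0 S0-b->S0 S0-c->S1 S1-a->S0 S1-b->S0 S1-c->S2 S2-a->S0 S2-b->S3 S2-c->S2 S3-a->S3 S3-b->S3 S3-c->S3

States S0..S2 record the length of the longest prefix of `ccb` that matches the current input suffix. Reaching S3 means `ccb` has been seen, and we stay there forever. Accept from S3.
With 4 states:
        a   b   c  
>  S0   S0  S0  S1 
   S1   S0  S0  S2 
   S2   S0  S3  S2 
 * S3   S3  S3  S3 
(> = start, * = accepting)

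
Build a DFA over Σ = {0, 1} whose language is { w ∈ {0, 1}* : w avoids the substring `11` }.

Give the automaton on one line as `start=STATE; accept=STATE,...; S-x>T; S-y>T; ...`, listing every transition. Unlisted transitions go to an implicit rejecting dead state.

start=S0; accept=S0,S1; S0-0>S0; S0-1>S1; S1-0>S0; S1-1>S2; S2-0>S2; S2-1>S2

This is the complement of 'contains `11`'. Use the same substring-matching states — S0 through S2 holding how much of `11` has just been matched — but flip the accepting set: everything except the trap S2 accepts.
A 3-state machine:
        0   1  
>* S0   S0  S1 
 * S1   S0  S2 
   S2   S2  S2 
(> = start, * = accepting)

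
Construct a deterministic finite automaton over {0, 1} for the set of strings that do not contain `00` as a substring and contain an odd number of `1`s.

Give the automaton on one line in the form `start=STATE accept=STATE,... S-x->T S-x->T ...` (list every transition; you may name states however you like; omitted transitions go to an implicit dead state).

start=q0 accept=q2,q4 q0-0->q1 q0-1->q2 q1-0->q3 q1-1->q2 q2-0->q4 q2-1->q0 q3-0->q3 q3-1->q3 q4-0->q3 q4-1->q0

Handle the two conditions separately and then intersect. One (3 states) tracks partial matches of the forbidden pattern `00`; the other (2 states) tracks the count of `1`s modulo 2. Each combined state is a pair, one component from each; accept when both components accept. Minimizing collapses redundant product states.
        0   1  
>  q0   q1  q2 
   q1   q3  q2 
 * q2   q4  q0 
   q3   q3  q3 
 * q4   q3  q0 
(> = start, * = accepting)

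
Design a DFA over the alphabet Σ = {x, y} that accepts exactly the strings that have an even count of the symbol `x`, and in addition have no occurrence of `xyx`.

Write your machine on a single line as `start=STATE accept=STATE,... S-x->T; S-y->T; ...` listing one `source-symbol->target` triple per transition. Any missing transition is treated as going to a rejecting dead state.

Handle the two conditions separately and then intersect. One (2 states) tracks the count of `x`s modulo 2; the other (4 states) tracks partial matches of the forbidden pattern `xyx`. Each combined state is a pair, one component from each; accept when both components accept.
8 states suffice.
        x   y  
>* s0   s1  s0 
   s1   s2  s3 
 * s2   s1  s4 
   s3   s5  s6 
 * s4   s7  s0 
   s5   s7  s5 
   s6   s2  s6 
   s7   s5  s7 
(> = start, * = accepting)

start=s0; accept=s0,s2,s4; s0-x->s1; s0-y->s0; s1-x->s2; s1-y->s3; s2-x->s1; s2-y->s4; s3-x->s5; s3-y->s6; s4-x->s7; s4-y->s0; s5-x->s7; s5-y->s5; s6-x->s2; s6-y->s6; s7-x->s5; s7-y->s7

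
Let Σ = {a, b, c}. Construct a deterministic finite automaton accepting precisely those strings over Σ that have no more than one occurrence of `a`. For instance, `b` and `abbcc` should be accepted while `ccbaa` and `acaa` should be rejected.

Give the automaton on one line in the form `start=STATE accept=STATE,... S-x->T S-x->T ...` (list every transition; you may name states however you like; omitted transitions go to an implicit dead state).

start=S0 accept=S0,S1 S0-a->S1 S0-b->S0 S0-c->S0 S1-a->S2 S1-b->S1 S1-c->S1 S2-a->S2 S2-b->S2 S2-c->S2

Count `a`s, saturating at 2: state S0 means no `a` yet, S1 means one `a` seen, S2 means more than one. Each `a` increments (capped at S2); other symbols loop. Accept from {S0, S1}.
A 3-state machine:
        a   b   c  
>* S0   S1  S0  S0 
 * S1   S2  S1  S1 
   S2   S2  S2  S2 
(> = start, * = accepting)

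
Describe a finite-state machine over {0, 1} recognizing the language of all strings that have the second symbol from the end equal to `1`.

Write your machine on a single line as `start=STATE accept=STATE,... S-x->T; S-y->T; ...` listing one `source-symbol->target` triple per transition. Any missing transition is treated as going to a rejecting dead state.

Because acceptance depends on a position counted from the end, the machine has to buffer the most recent 2 symbols. Make each state the string of the last up-to-2 symbols read; on input `x` shift the window left and append `x`. Accept when the buffered window has length 2 and begins with `1`.
With 7 states:
       0  1 
>  A   B  C 
   B   D  E 
   C   F  G 
   D   D  E 
   E   F  G 
 * F   D  E 
 * G   F  G 
(> = start, * = accepting)

start=A; accept=F,G; A-0->B; A-1->C; B-0->D; B-1->E; C-0->F; C-1->G; D-0->D; D-1->E; E-0->F; E-1->G; F-0->D; F-1->E; G-0->F; G-1->G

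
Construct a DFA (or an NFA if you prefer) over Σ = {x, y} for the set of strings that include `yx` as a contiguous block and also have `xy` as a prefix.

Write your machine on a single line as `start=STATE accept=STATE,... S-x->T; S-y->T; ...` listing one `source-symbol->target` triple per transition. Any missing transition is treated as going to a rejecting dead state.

start=q0; accept=q4; q0-x->q1; q0-y->q2; q1-x->q2; q1-y->q3; q2-x->q2; q2-y->q2; q3-x->q4; q3-y->q3; q4-x->q4; q4-y->q4

Build one automaton per condition and run them in lockstep. The first has 3 states tracking whether and how much of `yx` has been seen; the second has 4 states tracking whether the input so far still matches the prefix `xy`. A product state is a pair (one from each), accepting exactly when both do. After merging equivalent states the machine shrinks.
A 5-state machine:
        x   y  
>  q0   q1  q2 
   q1   q2  q3 
   q2   q2  q2 
   q3   q4  q3 
 * q4   q4  q4 
(> = start, * = accepting)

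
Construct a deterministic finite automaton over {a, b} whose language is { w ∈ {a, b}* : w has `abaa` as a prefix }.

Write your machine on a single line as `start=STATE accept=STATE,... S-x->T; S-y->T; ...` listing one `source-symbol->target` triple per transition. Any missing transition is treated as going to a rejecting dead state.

start=q0; accept=q4; q0-a->q1; q0-b->q5; q1-a->q5; q1-b->q2; q2-a->q3; q2-b->q5; q3-a->q4; q3-b->q5; q4-a->q4; q4-b->q4; q5-a->q5; q5-b->q5

Check the first 4 symbols one by one: q0 through q3 record how many have matched `abaa` so far; any wrong symbol goes to the dead state q5. After all 4 match we enter the accepting sink q4.
A 6-state machine:
        a   b  
>  q0   q1  q5 
   q1   q5  q2 
   q2   q3  q5 
   q3   q4  q5 
 * q4   q4  q4 
   q5   q5  q5 
(> = start, * = accepting)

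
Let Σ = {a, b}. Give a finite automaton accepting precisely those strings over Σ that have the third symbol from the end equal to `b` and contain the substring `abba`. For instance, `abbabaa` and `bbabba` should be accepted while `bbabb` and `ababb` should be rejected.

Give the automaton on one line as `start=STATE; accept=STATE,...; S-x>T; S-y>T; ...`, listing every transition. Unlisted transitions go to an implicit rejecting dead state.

Handle the two conditions separately and then intersect. The first has 15 states tracking the last 3 symbols read; the second has 5 states tracking whether and how much of `abba` has been seen. A product state is a pair (one from each), accepting exactly when both do. After merging equivalent states the machine shrinks.
          a    b  
>  S0     S1   S0 
   S1     S1   S2 
   S2     S1   S3 
   S3     S4   S0 
 * S4     S5   S6 
 * S5     S7   S8 
 * S6     S9  S10 
   S7     S7   S8 
   S8     S9  S10 
   S9     S5   S6 
   S10    S4  S11 
 * S11    S4  S11 
(> = start, * = accepting)

start=S0; accept=S4,S5,S6,S11; S0-a>S1; S0-b>S0; S1-a>S1; S1-b>S2; S2-a>S1; S2-b>S3; S3-a>S4; S3-b>S0; S4-a>S5; S4-b>S6; S5-a>S7; S5-b>S8; S6-a>S9; S6-b>S10; S7-a>S7; S7-b>S8; S8-a>S9; S8-b>S10; S9-a>S5; S9-b>S6; S10-a>S4; S10-b>S11; S11-a>S4; S11-b>S11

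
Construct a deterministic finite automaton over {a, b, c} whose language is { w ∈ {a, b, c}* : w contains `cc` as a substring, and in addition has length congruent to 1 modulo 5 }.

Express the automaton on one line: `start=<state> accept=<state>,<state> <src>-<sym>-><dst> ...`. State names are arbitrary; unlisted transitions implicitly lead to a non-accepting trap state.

start=q0 accept=q14 q0-a->q1 q0-b->q1 q0-c->q2 q1-a->q3 q1-b->q3 q1-c->q4 q2-a->q3 q2-b->q3 q2-c->q5 q3-a->q6 q3-b->q6 q3-c->q7 q4-a->q6 q4-b->q6 q4-c->q8 q5-a->q8 q5-b->q8 q5-c->q8 q6-a->q9 q6-b->q9 q6-c->q10 q7-a->q9 q7-b->q9 q7-c->q11 q8-a->q11 q8-b->q11 q8-c->q11 q9-a->q0 q9-b->q0 q9-c->q12 q10-a->q0 q10-b->q0 q10-c->q13 q11-a->q13 q11-b->q13 q11-c->q13 q12-a->q1 q12-b->q1 q12-c->q14 q13-a->q14 q13-b->q14 q13-c->q14 q14-a->q5 q14-b->q5 q14-c->q5

Run two small machines in parallel and take their product. The first has 3 states tracking whether and how much of `cc` has been seen; the second has 5 states tracking the input length modulo 5. A product state is a pair (one from each), accepting exactly when both do.
With 15 states:
          a    b    c  
>  q0     q1   q1   q2 
   q1     q3   q3   q4 
   q2     q3   q3   q5 
   q3     q6   q6   q7 
   q4     q6   q6   q8 
   q5     q8   q8   q8 
   q6     q9   q9  q10 
   q7     q9   q9  q11 
   q8    q11  q11  q11 
   q9     q0   q0  q12 
   q10    q0   q0  q13 
   q11   q13  q13  q13 
   q12    q1   q1  q14 
   q13   q14  q14  q14 
 * q14    q5   q5   q5 
(> = start, * = accepting)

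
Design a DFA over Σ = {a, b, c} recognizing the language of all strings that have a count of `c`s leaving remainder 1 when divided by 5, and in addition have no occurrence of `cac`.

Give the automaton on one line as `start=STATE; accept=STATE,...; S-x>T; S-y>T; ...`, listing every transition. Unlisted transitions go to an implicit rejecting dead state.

Build one automaton per condition and run them in lockstep. The first has 5 states tracking the count of `c`s modulo 5; the second has 4 states tracking partial matches of the forbidden pattern `cac`. A product state is a pair (one from each), accepting exactly when both do. After merging equivalent states the machine shrinks.
16 states suffice.
          a    b    c  
>  q0     q0   q0   q1 
 * q1     q2   q3   q4 
 * q2     q3   q3   q5 
 * q3     q3   q3   q4 
   q4     q6   q7   q8 
   q5     q5   q5   q5 
   q6     q7   q7   q5 
   q7     q7   q7   q8 
   q8     q9  q10  q11 
   q9    q10  q10   q5 
   q10   q10  q10  q11 
   q11   q12  q13  q14 
   q12   q13  q13   q5 
   q13   q13  q13  q14 
   q14   q15   q0   q1 
   q15    q0   q0   q5 
(> = start, * = accepting)

start=q0; accept=q1,q2,q3; q0-a>q0; q0-b>q0; q0-c>q1; q1-a>q2; q1-b>q3; q1-c>q4; q2-a>q3; q2-b>q3; q2-c>q5; q3-a>q3; q3-b>q3; q3-c>q4; q4-a>q6; q4-b>q7; q4-c>q8; q5-a>q5; q5-b>q5; q5-c>q5; q6-a>q7; q6-b>q7; q6-c>q5; q7-a>q7; q7-b>q7; q7-c>q8; q8-a>q9; q8-b>q10; q8-c>q11; q9-a>q10; q9-b>q10; q9-c>q5; q10-a>q10; q10-b>q10; q10-c>q11; q11-a>q12; q11-b>q13; q11-c>q14; q12-a>q13; q12-b>q13; q12-c>q5; q13-a>q13; q13-b>q13; q13-c>q14; q14-a>q15; q14-b>q0; q14-c>q1; q15-a>q0; q15-b>q0; q15-c>q5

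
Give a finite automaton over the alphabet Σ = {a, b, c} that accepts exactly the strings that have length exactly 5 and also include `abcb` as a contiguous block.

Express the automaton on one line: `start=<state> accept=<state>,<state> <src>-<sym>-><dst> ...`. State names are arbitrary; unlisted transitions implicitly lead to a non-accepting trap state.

start=q0 accept=q10 q0-a->q1 q0-b->q2 q0-c->q2 q1-a->q3 q1-b->q4 q1-c->q5 q2-a->q3 q2-b->q5 q2-c->q5 q3-a->q5 q3-b->q6 q3-c->q5 q4-a->q5 q4-b->q5 q4-c->q7 q5-a->q5 q5-b->q5 q5-c->q5 q6-a->q5 q6-b->q5 q6-c->q8 q7-a->q5 q7-b->q9 q7-c->q5 q8-a->q5 q8-b->q10 q8-c->q5 q9-a->q10 q9-b->q10 q9-c->q10 q10-a->q5 q10-b->q5 q10-c->q5

Run two small machines in parallel and take their product. The first has 7 states tracking the input length, saturating at 6; the second has 5 states tracking whether and how much of `abcb` has been seen. A product state is a pair (one from each), accepting exactly when both do. After merging equivalent states the machine shrinks.
11 states suffice.
          a    b    c  
>  q0     q1   q2   q2 
   q1     q3   q4   q5 
   q2     q3   q5   q5 
   q3     q5   q6   q5 
   q4     q5   q5   q7 
   q5     q5   q5   q5 
   q6     q5   q5   q8 
   q7     q5   q9   q5 
   q8     q5  q10   q5 
   q9    q10  q10  q10 
 * q10    q5   q5   q5 
(> = start, * = accepting)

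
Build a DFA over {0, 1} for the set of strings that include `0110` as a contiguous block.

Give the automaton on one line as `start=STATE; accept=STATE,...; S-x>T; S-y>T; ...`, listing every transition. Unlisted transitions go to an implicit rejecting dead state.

Track how much of `0110` has been matched so far: state q0 is no progress, q4 is the absorbing accept state reached once `0110` has occurred. Intermediate states record partial matches; on a mismatch, fall back to the longest reusable overlap.
A 5-state machine:
        0   1  
>  q0   q1  q0 
   q1   q1  q2 
   q2   q1  q3 
   q3   q4  q0 
 * q4   q4  q4 
(> = start, * = accepting)

start=q0; accept=q4; q0-0>q1; q0-1>q0; q1-0>q1; q1-1>q2; q2-0>q1; q2-1>q3; q3-0>q4; q3-1>q0; q4-0>q4; q4-1>q4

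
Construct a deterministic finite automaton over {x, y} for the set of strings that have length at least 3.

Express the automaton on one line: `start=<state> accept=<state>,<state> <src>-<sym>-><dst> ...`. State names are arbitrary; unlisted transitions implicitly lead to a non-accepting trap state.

start=q0 accept=q3,q4 q0-x->q1 q0-y->q1 q1-x->q2 q1-y->q2 q2-x->q3 q2-y->q3 q3-x->q4 q3-y->q4 q4-x->q4 q4-y->q4

We only need to distinguish lengths 0, 1, …, 3, and '>3'. Chain q0 → q1 → q2 → q3 → q4 on every symbol, with q4 looping. Accepting states: {q3, q4}.
5 states suffice.
        x   y  
>  q0   q1  q1 
   q1   q2  q2 
   q2   q3  q3 
 * q3   q4  q4 
 * q4   q4  q4 
(> = start, * = accepting)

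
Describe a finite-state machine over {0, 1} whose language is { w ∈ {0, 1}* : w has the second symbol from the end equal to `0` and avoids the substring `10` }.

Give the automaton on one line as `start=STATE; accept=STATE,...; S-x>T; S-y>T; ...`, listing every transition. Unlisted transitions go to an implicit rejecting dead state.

start=A; accept=D,E; A-0>B; A-1>C; B-0>D; B-1>E; C-0>F; C-1>G; D-0>D; D-1>E; E-0>F; E-1>G; F-0>H; F-1>I; G-0>F; G-1>G; H-0>H; H-1>I; I-0>F; I-1>J; J-0>F; J-1>J

Handle the two conditions separately and then intersect. The first has 7 states tracking the last 2 symbols read; the second has 3 states tracking partial matches of the forbidden pattern `10`. A product state is a pair (one from each), accepting exactly when both do.
With 10 states:
       0  1 
>  A   B  C 
   B   D  E 
   C   F  G 
 * D   D  E 
 * E   F  G 
   F   H  I 
   G   F  G 
   H   H  I 
   I   F  J 
   J   F  J 
(> = start, * = accepting)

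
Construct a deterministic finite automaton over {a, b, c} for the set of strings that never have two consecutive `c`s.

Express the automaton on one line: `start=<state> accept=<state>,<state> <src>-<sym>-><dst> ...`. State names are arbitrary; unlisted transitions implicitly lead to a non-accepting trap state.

start=q0 accept=q0,q1 q0-a->q0 q0-b->q0 q0-c->q1 q1-a->q0 q1-b->q0 q1-c->q2 q2-a->q2 q2-b->q2 q2-c->q2

This is the complement of 'contains `cc`'. Use the same substring-matching states — q0 through q2 holding how much of `cc` has just been matched — but flip the accepting set: everything except the trap q2 accepts.
        a   b   c  
>* q0   q0  q0  q1 
 * q1   q0  q0  q2 
   q2   q2  q2  q2 
(> = start, * = accepting)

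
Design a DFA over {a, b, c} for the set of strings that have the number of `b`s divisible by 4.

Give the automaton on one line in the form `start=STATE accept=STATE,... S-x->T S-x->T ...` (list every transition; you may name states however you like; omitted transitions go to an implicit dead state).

start=S0 accept=S0 S0-a->S0 S0-b->S1 S0-c->S0 S1-a->S1 S1-b->S2 S1-c->S1 S2-a->S2 S2-b->S3 S2-c->S2 S3-a->S3 S3-b->S0 S3-c->S3

The only thing that matters is how many `b`s have appeared, reduced mod 4. Use one state per residue: S0 for 0, …, S3 for 3. Reading `b` moves to the next residue; anything else stays put. S0 is accepting.
        a   b   c  
>* S0   S0  S1  S0 
   S1   S1  S2  S1 
   S2   S2  S3  S2 
   S3   S3  S0  S3 
(> = start, * = accepting)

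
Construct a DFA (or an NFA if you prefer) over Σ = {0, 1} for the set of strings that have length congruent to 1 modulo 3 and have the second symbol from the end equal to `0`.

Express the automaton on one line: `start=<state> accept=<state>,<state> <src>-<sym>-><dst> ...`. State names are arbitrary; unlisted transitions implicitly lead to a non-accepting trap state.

start=q0 accept=q4 q0-0->q1 q0-1->q1 q1-0->q2 q1-1->q2 q2-0->q3 q2-1->q0 q3-0->q4 q3-1->q4 q4-0->q2 q4-1->q2

Handle the two conditions separately and then intersect. One (3 states) tracks the input length modulo 3; the other (7 states) tracks the last 2 symbols read. Each combined state is a pair, one component from each; accept when both components accept. Minimizing collapses redundant product states.
With 5 states:
        0   1  
>  q0   q1  q1 
   q1   q2  q2 
   q2   q3  q0 
   q3   q4  q4 
 * q4   q2  q2 
(> = start, * = accepting)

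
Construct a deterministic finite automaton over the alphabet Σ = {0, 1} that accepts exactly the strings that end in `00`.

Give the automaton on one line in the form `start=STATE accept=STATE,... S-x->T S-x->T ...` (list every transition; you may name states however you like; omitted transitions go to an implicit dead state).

Remember how much of `00` the current input suffix matches. State s0 means no match yet; s1 means the last symbol is `0`; s2 means the last 2 symbols are `00`. Only s2 accepts. On a mismatch, fall back to the longest proper suffix that is still a prefix of `00`.
        0   1  
>  s0   s1  s0 
   s1   s2  s0 
 * s2   s2  s0 
(> = start, * = accepting)

start=s0 accept=s2 s0-0->s1 s0-1->s0 s1-0->s2 s1-1->s0 s2-0->s2 s2-1->s0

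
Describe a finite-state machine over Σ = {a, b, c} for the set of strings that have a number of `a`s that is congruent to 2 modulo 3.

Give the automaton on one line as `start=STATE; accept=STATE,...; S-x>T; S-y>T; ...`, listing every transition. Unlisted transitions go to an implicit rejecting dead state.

start=q0; accept=q2; q0-a>q1; q0-b>q0; q0-c>q0; q1-a>q2; q1-b>q1; q1-c>q1; q2-a>q0; q2-b>q2; q2-c>q2

Keep the running count of `a`s modulo 3: each `a` advances along the cycle q0 → q1 → q2 → q0 while other symbols loop. Accept at q2.
A 3-state machine:
        a   b   c  
>  q0   q1  q0  q0 
   q1   q2  q1  q1 
 * q2   q0  q2  q2 
(> = start, * = accepting)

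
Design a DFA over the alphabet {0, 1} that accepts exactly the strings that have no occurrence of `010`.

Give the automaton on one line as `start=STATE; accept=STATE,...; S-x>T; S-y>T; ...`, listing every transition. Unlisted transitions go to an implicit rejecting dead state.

start=q0; accept=q0,q1,q2; q0-0>q1; q0-1>q0; q1-0>q1; q1-1>q2; q2-0>q3; q2-1>q0; q3-0>q3; q3-1>q3

This is the complement of 'contains `010`'. Use the same substring-matching states — q0 through q3 holding how much of `010` has just been matched — but flip the accepting set: everything except the trap q3 accepts.
        0   1  
>* q0   q1  q0 
 * q1   q1  q2 
 * q2   q3  q0 
   q3   q3  q3 
(> = start, * = accepting)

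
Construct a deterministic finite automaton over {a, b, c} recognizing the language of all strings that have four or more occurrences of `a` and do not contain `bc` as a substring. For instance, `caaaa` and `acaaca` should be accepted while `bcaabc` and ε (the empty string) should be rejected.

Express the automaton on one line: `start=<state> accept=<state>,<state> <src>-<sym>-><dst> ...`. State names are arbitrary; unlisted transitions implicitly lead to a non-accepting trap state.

start=S0 accept=S9,S12,S13,S15 S0-a->S1 S0-b->S2 S0-c->S0 S1-a->S3 S1-b->S4 S1-c->S1 S2-a->S1 S2-b->S2 S2-c->S5 S3-a->S6 S3-b->S7 S3-c->S3 S4-a->S3 S4-b->S4 S4-c->S8 S5-a->S8 S5-b->S5 S5-c->S5 S6-a->S9 S6-b->S10 S6-c->S6 S7-a->S6 S7-b->S7 S7-c->S11 S8-a->S11 S8-b->S8 S8-c->S8 S9-a->S12 S9-b->S13 S9-c->S9 S10-a->S9 S10-b->S10 S10-c->S14 S11-a->S14 S11-b->S11 S11-c->S11 S12-a->S12 S12-b->S15 S12-c->S12 S13-a->S12 S13-b->S13 S13-c->S16 S14-a->S16 S14-b->S14 S14-c->S14 S15-a->S12 S15-b->S15 S15-c->S17 S16-a->S17 S16-b->S16 S16-c->S16 S17-a->S17 S17-b->S17 S17-c->S17

Build one automaton per condition and run them in lockstep. One (6 states) tracks the count of `a`s, saturating at 5; the other (3 states) tracks partial matches of the forbidden pattern `bc`. Each combined state is a pair, one component from each; accept when both components accept.
An 18-state machine:
          a    b    c  
>  S0     S1   S2   S0 
   S1     S3   S4   S1 
   S2     S1   S2   S5 
   S3     S6   S7   S3 
   S4     S3   S4   S8 
   S5     S8   S5   S5 
   S6     S9  S10   S6 
   S7     S6   S7  S11 
   S8    S11   S8   S8 
 * S9    S12  S13   S9 
   S10    S9  S10  S14 
   S11   S14  S11  S11 
 * S12   S12  S15  S12 
 * S13   S12  S13  S16 
   S14   S16  S14  S14 
 * S15   S12  S15  S17 
   S16   S17  S16  S16 
   S17   S17  S17  S17 
(> = start, * = accepting)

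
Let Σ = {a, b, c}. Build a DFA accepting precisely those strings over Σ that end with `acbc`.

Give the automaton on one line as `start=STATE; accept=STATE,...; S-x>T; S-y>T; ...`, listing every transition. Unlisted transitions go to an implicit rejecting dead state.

Remember how much of `acbc` the current input suffix matches. State q0 means no match yet; q1 means the last symbol is `a`; q2 means the last 2 symbols are `ac`; q3 means the last 3 symbols are `acb`; q4 means the last 4 symbols are `acbc`. Only q4 accepts. On a mismatch, fall back to the longest proper suffix that is still a prefix of `acbc`.
A 5-state machine:
        a   b   c  
>  q0   q1  q0  q0 
   q1   q1  q0  q2 
   q2   q1  q3  q0 
   q3   q1  q0  q4 
 * q4   q1  q0  q0 
(> = start, * = accepting)

start=q0; accept=q4; q0-a>q1; q0-b>q0; q0-c>q0; q1-a>q1; q1-b>q0; q1-c>q2; q2-a>q1; q2-b>q3; q2-c>q0; q3-a>q1; q3-b>q0; q3-c>q4; q4-a>q1; q4-b>q0; q4-c>q0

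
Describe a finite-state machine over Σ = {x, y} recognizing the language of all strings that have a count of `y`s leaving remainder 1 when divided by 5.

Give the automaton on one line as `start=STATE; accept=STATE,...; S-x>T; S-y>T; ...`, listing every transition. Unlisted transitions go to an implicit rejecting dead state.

start=q0; accept=q1; q0-x>q0; q0-y>q1; q1-x>q1; q1-y>q2; q2-x>q2; q2-y>q3; q3-x>q3; q3-y>q4; q4-x>q4; q4-y>q0

The only thing that matters is how many `y`s have appeared, reduced mod 5. Use one state per residue: q0 for 0, …, q4 for 4. Reading `y` moves to the next residue; anything else stays put. q1 is accepting.
5 states suffice.
        x   y  
>  q0   q0  q1 
 * q1   q1  q2 
   q2   q2  q3 
   q3   q3  q4 
   q4   q4  q0 
(> = start, * = accepting)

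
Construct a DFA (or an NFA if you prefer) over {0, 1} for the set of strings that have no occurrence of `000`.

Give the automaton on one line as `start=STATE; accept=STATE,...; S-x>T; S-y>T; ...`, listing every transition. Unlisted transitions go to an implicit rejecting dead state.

start=S0; accept=S0,S1,S2; S0-0>S1; S0-1>S0; S1-0>S2; S1-1>S0; S2-0>S3; S2-1>S0; S3-0>S3; S3-1>S3

Track partial matches of the forbidden pattern `000`. State S3 is a dead state reached once `000` has occurred; every other state accepts. S0 means no part of `000` is currently matched.
4 states suffice.
        0   1  
>* S0   S1  S0 
 * S1   S2  S0 
 * S2   S3  S0 
   S3   S3  S3 
(> = start, * = accepting)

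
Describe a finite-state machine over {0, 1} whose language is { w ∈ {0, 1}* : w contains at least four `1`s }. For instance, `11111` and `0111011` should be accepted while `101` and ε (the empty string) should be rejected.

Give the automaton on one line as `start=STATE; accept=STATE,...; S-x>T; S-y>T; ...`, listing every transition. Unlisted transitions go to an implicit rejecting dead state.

Only the number of `1`s matters, and only up to 5. Make a chain S0 → S1 → S2 → S3 → S4 → S5 advanced by each `1` (with S5 absorbing); every other symbol self-loops. The accepting set is {S4, S5}.
With 6 states:
        0   1  
>  S0   S0  S1 
   S1   S1  S2 
   S2   S2  S3 
   S3   S3  S4 
 * S4   S4  S5 
 * S5   S5  S5 
(> = start, * = accepting)

start=S0; accept=S4,S5; S0-0>S0; S0-1>S1; S1-0>S1; S1-1>S2; S2-0>S2; S2-1>S3; S3-0>S3; S3-1>S4; S4-0>S4; S4-1>S5; S5-0>S5; S5-1>S5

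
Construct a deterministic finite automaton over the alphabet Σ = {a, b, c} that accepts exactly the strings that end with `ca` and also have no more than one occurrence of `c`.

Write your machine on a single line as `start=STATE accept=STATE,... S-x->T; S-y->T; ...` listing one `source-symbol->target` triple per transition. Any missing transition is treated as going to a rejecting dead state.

Handle the two conditions separately and then intersect. One (3 states) tracks how much of the suffix `ca` has currently been matched; the other (3 states) tracks the count of `c`s, saturating at 2. Each combined state is a pair, one component from each; accept when both components accept.
A 7-state machine:
        a   b   c  
>  q0   q0  q0  q1 
   q1   q2  q3  q4 
 * q2   q3  q3  q4 
   q3   q3  q3  q4 
   q4   q5  q6  q4 
   q5   q6  q6  q4 
   q6   q6  q6  q4 
(> = start, * = accepting)

start=q0; accept=q2; q0-a->q0; q0-b->q0; q0-c->q1; q1-a->q2; q1-b->q3; q1-c->q4; q2-a->q3; q2-b->q3; q2-c->q4; q3-a->q3; q3-b->q3; q3-c->q4; q4-a->q5; q4-b->q6; q4-c->q4; q5-a->q6; q5-b->q6; q5-c->q4; q6-a->q6; q6-b->q6; q6-c->q4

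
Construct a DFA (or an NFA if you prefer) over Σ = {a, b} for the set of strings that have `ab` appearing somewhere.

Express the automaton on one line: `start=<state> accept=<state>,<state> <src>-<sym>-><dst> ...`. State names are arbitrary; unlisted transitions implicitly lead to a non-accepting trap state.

States S0..S1 record the length of the longest prefix of `ab` that matches the current input suffix. Reaching S2 means `ab` has been seen, and we stay there forever. Accept from S2.
With 3 states:
        a   b  
>  S0   S1  S0 
   S1   S1  S2 
 * S2   S2  S2 
(> = start, * = accepting)

start=S0 accept=S2 S0-a->S1 S0-b->S0 S1-a->S1 S1-b->S2 S2-a->S2 S2-b->S2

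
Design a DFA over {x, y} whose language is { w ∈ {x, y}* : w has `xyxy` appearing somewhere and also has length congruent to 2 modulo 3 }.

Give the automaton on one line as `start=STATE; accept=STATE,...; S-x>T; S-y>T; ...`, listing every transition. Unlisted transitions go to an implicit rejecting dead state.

Build one automaton per condition and run them in lockstep. One (5 states) tracks whether and how much of `xyxy` has been seen; the other (3 states) tracks the input length modulo 3. Each combined state is a pair, one component from each; accept when both components accept.
          x    y  
>  q0     q1   q2 
   q1     q3   q4 
   q2     q3   q5 
   q3     q6   q7 
   q4     q8   q0 
   q5     q6   q0 
   q6     q1   q9 
   q7    q10   q2 
   q8     q1  q11 
   q9    q12   q5 
   q10    q3  q13 
   q11   q13  q13 
   q12    q6  q14 
 * q13   q14  q14 
   q14   q11  q11 
(> = start, * = accepting)

start=q0; accept=q13; q0-x>q1; q0-y>q2; q1-x>q3; q1-y>q4; q2-x>q3; q2-y>q5; q3-x>q6; q3-y>q7; q4-x>q8; q4-y>q0; q5-x>q6; q5-y>q0; q6-x>q1; q6-y>q9; q7-x>q10; q7-y>q2; q8-x>q1; q8-y>q11; q9-x>q12; q9-y>q5; q10-x>q3; q10-y>q13; q11-x>q13; q11-y>q13; q12-x>q6; q12-y>q14; q13-x>q14; q13-y>q14; q14-x>q11; q14-y>q11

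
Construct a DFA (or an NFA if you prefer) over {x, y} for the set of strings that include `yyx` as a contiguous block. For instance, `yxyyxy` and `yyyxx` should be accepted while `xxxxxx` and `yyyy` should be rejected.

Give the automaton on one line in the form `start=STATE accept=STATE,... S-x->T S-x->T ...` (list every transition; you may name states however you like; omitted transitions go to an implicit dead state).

States S0..S2 record the length of the longest prefix of `yyx` that matches the current input suffix. Reaching S3 means `yyx` has been seen, and we stay there forever. Accept from S3.
With 4 states:
        x   y  
>  S0   S0  S1 
   S1   S0  S2 
   S2   S3  S2 
 * S3   S3  S3 
(> = start, * = accepting)

start=S0 accept=S3 S0-x->S0 S0-y->S1 S1-x->S0 S1-y->S2 S2-x->S3 S2-y->S2 S3-x->S3 S3-y->S3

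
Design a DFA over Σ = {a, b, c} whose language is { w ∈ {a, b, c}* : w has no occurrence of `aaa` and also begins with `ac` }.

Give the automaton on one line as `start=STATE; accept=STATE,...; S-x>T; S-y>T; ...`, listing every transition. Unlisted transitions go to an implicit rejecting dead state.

start=q0; accept=q3,q4,q5; q0-a>q1; q0-b>q2; q0-c>q2; q1-a>q2; q1-b>q2; q1-c>q3; q2-a>q2; q2-b>q2; q2-c>q2; q3-a>q4; q3-b>q3; q3-c>q3; q4-a>q5; q4-b>q3; q4-c>q3; q5-a>q2; q5-b>q3; q5-c>q3

Build one automaton per condition and run them in lockstep. One (4 states) tracks partial matches of the forbidden pattern `aaa`; the other (4 states) tracks whether the input so far still matches the prefix `ac`. Each combined state is a pair, one component from each; accept when both components accept. After merging equivalent states the machine shrinks.
6 states suffice.
        a   b   c  
>  q0   q1  q2  q2 
   q1   q2  q2  q3 
   q2   q2  q2  q2 
 * q3   q4  q3  q3 
 * q4   q5  q3  q3 
 * q5   q2  q3  q3 
(> = start, * = accepting)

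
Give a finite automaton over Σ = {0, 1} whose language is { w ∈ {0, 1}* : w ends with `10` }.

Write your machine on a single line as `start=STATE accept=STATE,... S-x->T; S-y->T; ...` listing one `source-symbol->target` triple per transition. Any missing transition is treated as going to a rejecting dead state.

Let each state record the length of the longest suffix of the input read so far that is also a prefix of `10`. q1 means the last symbol is `1`; q2 means the last 2 symbols are `10`. Accept only at q2, where the string currently ends in `10`.
3 states suffice.
        0   1  
>  q0   q0  q1 
   q1   q2  q1 
 * q2   q0  q1 
(> = start, * = accepting)

start=q0; accept=q2; q0-0->q0; q0-1->q1; q1-0->q2; q1-1->q1; q2-0->q0; q2-1->q1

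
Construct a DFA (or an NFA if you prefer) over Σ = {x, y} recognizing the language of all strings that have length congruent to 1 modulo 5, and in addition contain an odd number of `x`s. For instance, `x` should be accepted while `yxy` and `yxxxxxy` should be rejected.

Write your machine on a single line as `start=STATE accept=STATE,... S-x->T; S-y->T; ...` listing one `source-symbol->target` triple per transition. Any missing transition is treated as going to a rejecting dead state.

Handle the two conditions separately and then intersect. One (5 states) tracks the input length modulo 5; the other (2 states) tracks the count of `x`s modulo 2. Each combined state is a pair, one component from each; accept when both components accept.
A 10-state machine:
       x  y 
>  A   B  C 
 * B   D  E 
   C   E  D 
   D   F  G 
   E   G  F 
   F   H  I 
   G   I  H 
   H   J  A 
   I   A  J 
   J   C  B 
(> = start, * = accepting)

start=A; accept=B; A-x->B; A-y->C; B-x->D; B-y->E; C-x->E; C-y->D; D-x->F; D-y->G; E-x->G; E-y->F; F-x->H; F-y->I; G-x->I; G-y->H; H-x->J; H-y->A; I-x->A; I-y->J; J-x->C; J-y->B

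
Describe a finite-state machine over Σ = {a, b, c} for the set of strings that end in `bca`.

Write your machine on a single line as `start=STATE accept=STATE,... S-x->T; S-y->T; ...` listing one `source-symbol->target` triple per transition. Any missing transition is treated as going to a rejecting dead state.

start=q0; accept=q3; q0-a->q0; q0-b->q1; q0-c->q0; q1-a->q0; q1-b->q1; q1-c->q2; q2-a->q3; q2-b->q1; q2-c->q0; q3-a->q0; q3-b->q1; q3-c->q0

Remember how much of `bca` the current input suffix matches. State q0 means no match yet; q1 means the last symbol is `b`; q2 means the last 2 symbols are `bc`; q3 means the last 3 symbols are `bca`. Only q3 accepts. On a mismatch, fall back to the longest proper suffix that is still a prefix of `bca`.
        a   b   c  
>  q0   q0  q1  q0 
   q1   q0  q1  q2 
   q2   q3  q1  q0 
 * q3   q0  q1  q0 
(> = start, * = accepting)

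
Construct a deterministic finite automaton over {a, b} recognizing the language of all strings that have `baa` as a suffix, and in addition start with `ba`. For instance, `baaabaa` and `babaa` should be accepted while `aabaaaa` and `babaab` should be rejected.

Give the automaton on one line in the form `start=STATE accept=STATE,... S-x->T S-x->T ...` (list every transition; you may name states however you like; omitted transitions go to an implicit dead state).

Run two small machines in parallel and take their product. One (4 states) tracks how much of the suffix `baa` has currently been matched; the other (4 states) tracks whether the input so far still matches the prefix `ba`. Each combined state is a pair, one component from each; accept when both components accept. Minimizing collapses redundant product states.
With 7 states:
        a   b  
>  S0   S1  S2 
   S1   S1  S1 
   S2   S3  S1 
   S3   S4  S5 
 * S4   S6  S5 
   S5   S3  S5 
   S6   S6  S5 
(> = start, * = accepting)

start=S0 accept=S4 S0-a->S1 S0-b->S2 S1-a->S1 S1-b->S1 S2-a->S3 S2-b->S1 S3-a->S4 S3-b->S5 S4-a->S6 S4-b->S5 S5-a->S3 S5-b->S5 S6-a->S6 S6-b->S5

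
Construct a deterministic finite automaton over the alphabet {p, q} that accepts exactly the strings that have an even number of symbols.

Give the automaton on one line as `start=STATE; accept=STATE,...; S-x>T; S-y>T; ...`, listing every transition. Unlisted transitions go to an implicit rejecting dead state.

start=A; accept=A; A-p>B; A-q>B; B-p>A; B-q>A

Only the length mod 2 matters, so use a 2-cycle: from any state, every input symbol moves to the next state, wrapping B back to A. Mark A accepting.
       p  q 
>* A   B  B 
   B   A  A 
(> = start, * = accepting)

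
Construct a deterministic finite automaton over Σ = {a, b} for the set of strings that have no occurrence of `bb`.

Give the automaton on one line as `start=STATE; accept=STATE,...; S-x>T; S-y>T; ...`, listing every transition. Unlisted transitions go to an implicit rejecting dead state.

Track partial matches of the forbidden pattern `bb`. State q2 is a dead state reached once `bb` has occurred; every other state accepts. q0 means no part of `bb` is currently matched.
3 states suffice.
        a   b  
>* q0   q0  q1 
 * q1   q0  q2 
   q2   q2  q2 
(> = start, * = accepting)

start=q0; accept=q0,q1; q0-a>q0; q0-b>q1; q1-a>q0; q1-b>q2; q2-a>q2; q2-b>q2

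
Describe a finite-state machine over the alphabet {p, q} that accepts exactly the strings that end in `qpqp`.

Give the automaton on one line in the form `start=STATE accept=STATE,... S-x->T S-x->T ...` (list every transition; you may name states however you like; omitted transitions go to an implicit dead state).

Remember how much of `qpqp` the current input suffix matches. State S0 means no match yet; S1 means the last symbol is `q`; S2 means the last 2 symbols are `qp`; S3 means the last 3 symbols are `qpq`; S4 means the last 4 symbols are `qpqp`. Only S4 accepts. On a mismatch, fall back to the longest proper suffix that is still a prefix of `qpqp`.
5 states suffice.
        p   q  
>  S0   S0  S1 
   S1   S2  S1 
   S2   S0  S3 
   S3   S4  S1 
 * S4   S0  S3 
(> = start, * = accepting)

start=S0 accept=S4 S0-p->S0 S0-q->S1 S1-p->S2 S1-q->S1 S2-p->S0 S2-q->S3 S3-p->S4 S3-q->S1 S4-p->S0 S4-q->S3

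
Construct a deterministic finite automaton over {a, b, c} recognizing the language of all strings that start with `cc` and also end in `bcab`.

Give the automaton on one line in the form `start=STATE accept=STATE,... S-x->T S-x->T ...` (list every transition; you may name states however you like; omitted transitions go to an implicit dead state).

start=q0 accept=q11 q0-a->q1 q0-b->q2 q0-c->q3 q1-a->q1 q1-b->q2 q1-c->q1 q2-a->q1 q2-b->q2 q2-c->q4 q3-a->q1 q3-b->q2 q3-c->q5 q4-a->q6 q4-b->q2 q4-c->q1 q5-a->q5 q5-b->q7 q5-c->q5 q6-a->q1 q6-b->q8 q6-c->q1 q7-a->q5 q7-b->q7 q7-c->q9 q8-a->q1 q8-b->q2 q8-c->q4 q9-a->q10 q9-b->q7 q9-c->q5 q10-a->q5 q10-b->q11 q10-c->q5 q11-a->q5 q11-b->q7 q11-c->q9

Build one automaton per condition and run them in lockstep. One (4 states) tracks whether the input so far still matches the prefix `cc`; the other (5 states) tracks how much of the suffix `bcab` has currently been matched. Each combined state is a pair, one component from each; accept when both components accept.
A 12-state machine:
          a    b    c  
>  q0     q1   q2   q3 
   q1     q1   q2   q1 
   q2     q1   q2   q4 
   q3     q1   q2   q5 
   q4     q6   q2   q1 
   q5     q5   q7   q5 
   q6     q1   q8   q1 
   q7     q5   q7   q9 
   q8     q1   q2   q4 
   q9    q10   q7   q5 
   q10    q5  q11   q5 
 * q11    q5   q7   q9 
(> = start, * = accepting)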